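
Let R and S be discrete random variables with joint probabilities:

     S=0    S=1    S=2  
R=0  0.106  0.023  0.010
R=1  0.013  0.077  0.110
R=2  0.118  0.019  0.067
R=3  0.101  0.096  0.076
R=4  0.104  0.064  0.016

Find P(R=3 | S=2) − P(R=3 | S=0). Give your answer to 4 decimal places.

0.0439

P(S=2) = 0.010 + 0.110 + 0.067 + 0.076 + 0.016 = 0.279; P(R=3 | S=2) = 0.076/0.279 = 0.27240.
P(S=0) = 0.106 + 0.013 + 0.118 + 0.101 + 0.104 = 0.442; P(R=3 | S=0) = 0.101/0.442 = 0.22851.
Difference = 0.0439.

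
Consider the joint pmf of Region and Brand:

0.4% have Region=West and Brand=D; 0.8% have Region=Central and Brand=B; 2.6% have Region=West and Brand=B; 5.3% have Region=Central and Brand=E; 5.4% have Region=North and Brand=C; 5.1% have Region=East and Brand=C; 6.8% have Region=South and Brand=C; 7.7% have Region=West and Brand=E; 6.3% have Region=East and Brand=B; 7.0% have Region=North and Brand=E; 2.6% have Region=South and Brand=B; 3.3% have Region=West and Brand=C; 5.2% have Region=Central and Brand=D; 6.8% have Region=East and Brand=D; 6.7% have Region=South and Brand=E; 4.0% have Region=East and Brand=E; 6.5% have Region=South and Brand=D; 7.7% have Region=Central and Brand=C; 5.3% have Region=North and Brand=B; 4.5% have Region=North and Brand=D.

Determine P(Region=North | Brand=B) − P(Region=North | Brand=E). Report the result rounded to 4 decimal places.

0.0731

P(Brand=B) = 0.053 + 0.026 + 0.063 + 0.026 + 0.008 = 0.176; P(Region=North | Brand=B) = 0.053/0.176 = 0.30114.
P(Brand=E) = 0.070 + 0.067 + 0.040 + 0.077 + 0.053 = 0.307; P(Region=North | Brand=E) = 0.070/0.307 = 0.22801.
Difference = 0.0731.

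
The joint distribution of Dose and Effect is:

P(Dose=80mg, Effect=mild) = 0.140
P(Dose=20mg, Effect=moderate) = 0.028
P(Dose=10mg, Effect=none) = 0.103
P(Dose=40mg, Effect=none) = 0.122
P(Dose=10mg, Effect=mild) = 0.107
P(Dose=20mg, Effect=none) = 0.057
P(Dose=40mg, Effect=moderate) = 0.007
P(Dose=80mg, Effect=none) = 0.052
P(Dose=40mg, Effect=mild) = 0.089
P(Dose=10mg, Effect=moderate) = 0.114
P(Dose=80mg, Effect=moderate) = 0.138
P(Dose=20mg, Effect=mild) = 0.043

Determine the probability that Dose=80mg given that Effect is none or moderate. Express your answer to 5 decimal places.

0.30596

P(Effect=none) = 0.103 + 0.057 + 0.122 + 0.052 = 0.334.
P(Effect=moderate) = 0.114 + 0.028 + 0.007 + 0.138 = 0.287.
P(Effect ∈ {none, moderate}) = 0.334 + 0.287 = 0.621; P(Dose=80mg, Effect ∈ {none, moderate}) = 0.052 + 0.138 = 0.190.
P(Dose=80mg | Effect ∈ {none, moderate}) = 0.190/0.621 = 0.30596.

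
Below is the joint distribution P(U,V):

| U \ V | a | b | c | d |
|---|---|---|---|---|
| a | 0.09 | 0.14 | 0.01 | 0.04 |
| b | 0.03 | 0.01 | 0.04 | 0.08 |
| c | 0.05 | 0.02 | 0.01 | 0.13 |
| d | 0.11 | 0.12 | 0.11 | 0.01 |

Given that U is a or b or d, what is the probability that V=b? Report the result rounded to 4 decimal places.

P(U=a) = 0.09 + 0.14 + 0.01 + 0.04 = 0.28.
P(U=b) = 0.03 + 0.01 + 0.04 + 0.08 = 0.16.
P(U=d) = 0.11 + 0.12 + 0.11 + 0.01 = 0.35.
P(U ∈ {a, b, d}) = 0.28 + 0.16 + 0.35 = 0.79; P(V=b, U ∈ {a, b, d}) = 0.14 + 0.01 + 0.12 = 0.27.
P(V=b | U ∈ {a, b, d}) = 0.27/0.79 = 0.3418.

0.3418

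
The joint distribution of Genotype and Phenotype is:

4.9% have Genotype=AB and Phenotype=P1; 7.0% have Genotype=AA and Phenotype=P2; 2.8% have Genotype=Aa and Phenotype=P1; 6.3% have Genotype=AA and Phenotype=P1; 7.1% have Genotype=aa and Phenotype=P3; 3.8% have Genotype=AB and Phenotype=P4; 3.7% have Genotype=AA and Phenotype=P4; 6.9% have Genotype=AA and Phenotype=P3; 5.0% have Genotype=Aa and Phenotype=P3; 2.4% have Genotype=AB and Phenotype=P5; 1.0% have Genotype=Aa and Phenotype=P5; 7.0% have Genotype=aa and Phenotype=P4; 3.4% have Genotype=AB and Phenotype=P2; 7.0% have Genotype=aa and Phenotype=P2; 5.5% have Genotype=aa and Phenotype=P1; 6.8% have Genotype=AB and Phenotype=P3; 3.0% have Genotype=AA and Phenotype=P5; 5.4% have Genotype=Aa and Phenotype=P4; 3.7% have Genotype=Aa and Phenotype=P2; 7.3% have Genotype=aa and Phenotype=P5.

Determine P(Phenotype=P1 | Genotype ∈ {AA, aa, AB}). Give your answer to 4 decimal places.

P(Genotype=AA) = 0.063 + 0.070 + 0.069 + 0.037 + 0.030 = 0.269.
P(Genotype=aa) = 0.055 + 0.070 + 0.071 + 0.070 + 0.073 = 0.339.
P(Genotype=AB) = 0.049 + 0.034 + 0.068 + 0.038 + 0.024 = 0.213.
P(Genotype ∈ {AA, aa, AB}) = 0.269 + 0.339 + 0.213 = 0.821; P(Phenotype=P1, Genotype ∈ {AA, aa, AB}) = 0.063 + 0.055 + 0.049 = 0.167.
P(Phenotype=P1 | Genotype ∈ {AA, aa, AB}) = 0.167/0.821 = 0.2034.

0.2034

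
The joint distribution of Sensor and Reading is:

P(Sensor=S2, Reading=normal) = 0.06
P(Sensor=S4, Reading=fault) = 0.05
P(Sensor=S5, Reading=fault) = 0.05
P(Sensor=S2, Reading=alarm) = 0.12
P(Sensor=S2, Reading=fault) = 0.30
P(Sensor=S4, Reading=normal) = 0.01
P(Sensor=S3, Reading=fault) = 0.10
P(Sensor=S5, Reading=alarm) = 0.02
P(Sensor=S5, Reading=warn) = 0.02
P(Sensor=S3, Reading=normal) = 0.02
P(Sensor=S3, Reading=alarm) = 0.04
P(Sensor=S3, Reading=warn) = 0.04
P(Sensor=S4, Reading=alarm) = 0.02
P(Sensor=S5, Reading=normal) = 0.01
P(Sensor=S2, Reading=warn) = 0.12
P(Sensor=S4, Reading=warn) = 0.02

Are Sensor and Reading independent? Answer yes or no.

yes

Every cell satisfies P(Sensor,Reading) = P(Sensor)·P(Reading). For instance P(Sensor=S2) = 0.60, P(Reading=alarm) = 0.20, and 0.60×0.20 = 0.12 matches the joint entry. So Sensor and Reading are independent.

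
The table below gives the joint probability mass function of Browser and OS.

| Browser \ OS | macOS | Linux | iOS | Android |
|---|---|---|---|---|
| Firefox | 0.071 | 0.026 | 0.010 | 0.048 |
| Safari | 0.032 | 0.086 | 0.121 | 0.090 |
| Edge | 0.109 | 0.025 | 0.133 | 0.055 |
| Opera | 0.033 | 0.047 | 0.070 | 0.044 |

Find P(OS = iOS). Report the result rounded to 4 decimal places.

0.3340

P(OS=iOS) = 0.010 + 0.121 + 0.133 + 0.070 = 0.334.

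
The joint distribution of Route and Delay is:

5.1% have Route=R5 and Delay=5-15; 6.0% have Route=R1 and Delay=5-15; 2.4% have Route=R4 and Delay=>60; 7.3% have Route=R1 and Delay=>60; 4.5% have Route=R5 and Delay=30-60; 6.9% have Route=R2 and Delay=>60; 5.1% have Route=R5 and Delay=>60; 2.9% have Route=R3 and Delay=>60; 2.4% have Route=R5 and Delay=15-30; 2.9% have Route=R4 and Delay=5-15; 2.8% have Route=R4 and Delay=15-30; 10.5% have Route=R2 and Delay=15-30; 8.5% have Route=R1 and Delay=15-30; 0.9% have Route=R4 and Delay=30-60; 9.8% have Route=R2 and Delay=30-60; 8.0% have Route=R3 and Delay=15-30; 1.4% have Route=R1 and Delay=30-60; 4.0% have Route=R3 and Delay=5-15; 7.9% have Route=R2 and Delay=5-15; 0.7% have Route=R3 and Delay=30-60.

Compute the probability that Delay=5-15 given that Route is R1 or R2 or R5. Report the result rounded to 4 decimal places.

P(Route=R1) = 0.060 + 0.085 + 0.014 + 0.073 = 0.232.
P(Route=R2) = 0.079 + 0.105 + 0.098 + 0.069 = 0.351.
P(Route=R5) = 0.051 + 0.024 + 0.045 + 0.051 = 0.171.
P(Route ∈ {R1, R2, R5}) = 0.232 + 0.351 + 0.171 = 0.754; P(Delay=5-15, Route ∈ {R1, R2, R5}) = 0.060 + 0.079 + 0.051 = 0.190.
P(Delay=5-15 | Route ∈ {R1, R2, R5}) = 0.190/0.754 = 0.2520.

0.2520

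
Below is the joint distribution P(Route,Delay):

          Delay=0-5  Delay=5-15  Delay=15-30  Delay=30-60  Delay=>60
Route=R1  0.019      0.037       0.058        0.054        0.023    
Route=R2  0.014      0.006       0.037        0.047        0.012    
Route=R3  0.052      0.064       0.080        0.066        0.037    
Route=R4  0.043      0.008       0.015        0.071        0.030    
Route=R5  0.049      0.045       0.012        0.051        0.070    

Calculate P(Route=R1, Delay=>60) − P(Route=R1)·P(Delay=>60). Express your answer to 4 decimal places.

-0.0099

P(Route=R1) = 0.019 + 0.037 + 0.058 + 0.054 + 0.023 = 0.191.
P(Delay=>60) = 0.023 + 0.012 + 0.037 + 0.030 + 0.070 = 0.172.
P(Route=R1, Delay=>60) − P(Route=R1)P(Delay=>60) = 0.023 − 0.191×0.172 = -0.0099.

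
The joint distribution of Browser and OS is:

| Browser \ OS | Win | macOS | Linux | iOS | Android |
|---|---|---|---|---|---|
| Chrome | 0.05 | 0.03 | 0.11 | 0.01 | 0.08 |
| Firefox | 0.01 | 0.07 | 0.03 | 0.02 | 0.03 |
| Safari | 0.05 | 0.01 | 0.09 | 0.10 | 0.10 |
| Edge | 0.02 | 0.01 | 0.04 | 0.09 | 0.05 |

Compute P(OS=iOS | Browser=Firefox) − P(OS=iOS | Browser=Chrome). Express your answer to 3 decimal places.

P(Browser=Firefox) = 0.01 + 0.07 + 0.03 + 0.02 + 0.03 = 0.16; P(OS=iOS | Browser=Firefox) = 0.02/0.16 = 0.1250.
P(Browser=Chrome) = 0.05 + 0.03 + 0.11 + 0.01 + 0.08 = 0.28; P(OS=iOS | Browser=Chrome) = 0.01/0.28 = 0.0357.
Difference = 0.089.

0.089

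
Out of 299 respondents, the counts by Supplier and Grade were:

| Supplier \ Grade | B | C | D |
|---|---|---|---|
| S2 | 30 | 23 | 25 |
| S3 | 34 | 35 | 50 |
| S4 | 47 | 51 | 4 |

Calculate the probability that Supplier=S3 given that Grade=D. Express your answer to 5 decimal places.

Total with Grade=D: 25 + 50 + 4 = 79.
P(Supplier=S3 | Grade=D) = 50/79 = 0.63291.

0.63291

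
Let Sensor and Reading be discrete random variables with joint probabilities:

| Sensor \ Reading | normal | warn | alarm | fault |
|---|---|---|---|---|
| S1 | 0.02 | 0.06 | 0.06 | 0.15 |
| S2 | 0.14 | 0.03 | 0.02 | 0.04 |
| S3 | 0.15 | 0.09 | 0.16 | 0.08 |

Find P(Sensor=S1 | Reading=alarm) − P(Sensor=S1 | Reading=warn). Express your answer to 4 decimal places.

-0.0833

P(Reading=alarm) = 0.06 + 0.02 + 0.16 = 0.24; P(Sensor=S1 | Reading=alarm) = 0.06/0.24 = 0.25000.
P(Reading=warn) = 0.06 + 0.03 + 0.09 = 0.18; P(Sensor=S1 | Reading=warn) = 0.06/0.18 = 0.33333.
Difference = -0.0833.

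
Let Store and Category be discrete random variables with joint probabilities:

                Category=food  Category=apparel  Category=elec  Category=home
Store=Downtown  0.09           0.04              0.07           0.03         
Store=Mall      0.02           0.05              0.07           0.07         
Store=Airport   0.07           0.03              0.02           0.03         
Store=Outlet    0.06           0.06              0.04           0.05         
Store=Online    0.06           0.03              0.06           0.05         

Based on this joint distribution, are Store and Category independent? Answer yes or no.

P(Store=Mall) = 0.21 and P(Category=food) = 0.30, so their product is 0.0630, but P(Store=Mall, Category=food) = 0.02. Since these differ, Store and Category are not independent.

no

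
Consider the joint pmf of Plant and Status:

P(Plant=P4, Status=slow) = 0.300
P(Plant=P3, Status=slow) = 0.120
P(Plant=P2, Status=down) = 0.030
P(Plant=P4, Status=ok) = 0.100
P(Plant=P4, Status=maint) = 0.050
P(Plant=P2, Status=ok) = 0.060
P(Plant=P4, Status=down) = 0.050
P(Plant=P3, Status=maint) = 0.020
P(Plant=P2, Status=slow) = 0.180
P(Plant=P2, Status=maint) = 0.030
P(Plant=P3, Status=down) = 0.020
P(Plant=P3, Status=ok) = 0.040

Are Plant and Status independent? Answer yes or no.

yes

Every cell satisfies P(Plant,Status) = P(Plant)·P(Status). For instance P(Plant=P3) = 0.200, P(Status=down) = 0.100, and 0.200×0.100 = 0.020 matches the joint entry. So Plant and Status are independent.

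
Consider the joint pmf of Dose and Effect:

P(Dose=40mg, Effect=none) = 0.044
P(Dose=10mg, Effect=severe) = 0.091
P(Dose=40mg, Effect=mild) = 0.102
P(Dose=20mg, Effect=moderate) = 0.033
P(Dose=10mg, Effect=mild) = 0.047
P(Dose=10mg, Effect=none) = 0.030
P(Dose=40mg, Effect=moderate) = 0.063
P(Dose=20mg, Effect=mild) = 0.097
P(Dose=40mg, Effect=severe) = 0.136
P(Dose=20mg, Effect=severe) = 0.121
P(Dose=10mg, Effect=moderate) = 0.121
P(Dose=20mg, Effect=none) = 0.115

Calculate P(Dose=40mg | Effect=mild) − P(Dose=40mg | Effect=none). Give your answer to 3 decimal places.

P(Effect=mild) = 0.047 + 0.097 + 0.102 = 0.246; P(Dose=40mg | Effect=mild) = 0.102/0.246 = 0.4146.
P(Effect=none) = 0.030 + 0.115 + 0.044 = 0.189; P(Dose=40mg | Effect=none) = 0.044/0.189 = 0.2328.
Difference = 0.182.

0.182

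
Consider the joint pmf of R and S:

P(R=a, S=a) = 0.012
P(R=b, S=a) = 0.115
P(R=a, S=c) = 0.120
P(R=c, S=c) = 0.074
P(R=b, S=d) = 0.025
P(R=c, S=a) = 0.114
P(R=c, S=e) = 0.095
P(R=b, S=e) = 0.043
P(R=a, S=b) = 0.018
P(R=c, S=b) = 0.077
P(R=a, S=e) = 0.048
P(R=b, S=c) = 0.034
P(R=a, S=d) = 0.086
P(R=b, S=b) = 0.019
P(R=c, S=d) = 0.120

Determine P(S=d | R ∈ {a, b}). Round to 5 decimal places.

0.21346

P(R=a) = 0.012 + 0.018 + 0.120 + 0.086 + 0.048 = 0.284.
P(R=b) = 0.115 + 0.019 + 0.034 + 0.025 + 0.043 = 0.236.
P(R ∈ {a, b}) = 0.284 + 0.236 = 0.520; P(S=d, R ∈ {a, b}) = 0.086 + 0.025 = 0.111.
P(S=d | R ∈ {a, b}) = 0.111/0.520 = 0.21346.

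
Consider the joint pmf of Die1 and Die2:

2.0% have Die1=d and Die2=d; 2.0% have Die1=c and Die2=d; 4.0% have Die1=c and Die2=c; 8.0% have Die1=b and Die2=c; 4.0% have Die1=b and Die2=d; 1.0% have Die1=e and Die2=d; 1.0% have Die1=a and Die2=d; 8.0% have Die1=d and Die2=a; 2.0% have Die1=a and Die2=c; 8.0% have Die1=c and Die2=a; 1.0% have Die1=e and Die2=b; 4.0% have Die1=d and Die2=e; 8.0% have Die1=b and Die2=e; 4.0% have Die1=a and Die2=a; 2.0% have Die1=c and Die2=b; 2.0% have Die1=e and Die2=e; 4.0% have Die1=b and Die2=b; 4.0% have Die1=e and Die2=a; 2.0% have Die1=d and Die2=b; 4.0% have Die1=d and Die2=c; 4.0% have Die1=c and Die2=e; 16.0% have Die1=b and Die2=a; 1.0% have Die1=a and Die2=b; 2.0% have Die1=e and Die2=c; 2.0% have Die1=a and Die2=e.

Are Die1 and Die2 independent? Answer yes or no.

Every cell satisfies P(Die1,Die2) = P(Die1)·P(Die2). For instance P(Die1=c) = 0.200, P(Die2=d) = 0.100, and 0.200×0.100 = 0.020 matches the joint entry. So Die1 and Die2 are independent.

yes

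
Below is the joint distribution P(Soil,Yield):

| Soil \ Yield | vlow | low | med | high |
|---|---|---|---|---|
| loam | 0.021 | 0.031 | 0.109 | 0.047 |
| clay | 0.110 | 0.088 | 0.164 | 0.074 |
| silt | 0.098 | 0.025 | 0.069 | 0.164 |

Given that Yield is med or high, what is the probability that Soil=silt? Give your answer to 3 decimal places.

P(Yield=med) = 0.109 + 0.164 + 0.069 = 0.342.
P(Yield=high) = 0.047 + 0.074 + 0.164 = 0.285.
P(Yield ∈ {med, high}) = 0.342 + 0.285 = 0.627; P(Soil=silt, Yield ∈ {med, high}) = 0.069 + 0.164 = 0.233.
P(Soil=silt | Yield ∈ {med, high}) = 0.233/0.627 = 0.372.

0.372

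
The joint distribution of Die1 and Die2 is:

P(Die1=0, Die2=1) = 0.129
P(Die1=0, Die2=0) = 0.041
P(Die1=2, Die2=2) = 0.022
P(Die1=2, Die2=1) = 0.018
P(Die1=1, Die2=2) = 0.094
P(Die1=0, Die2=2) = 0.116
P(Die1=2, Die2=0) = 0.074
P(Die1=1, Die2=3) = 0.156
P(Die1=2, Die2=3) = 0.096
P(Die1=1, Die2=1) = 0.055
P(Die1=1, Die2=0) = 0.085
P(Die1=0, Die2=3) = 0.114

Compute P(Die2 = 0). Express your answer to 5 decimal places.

P(Die2=0) = 0.041 + 0.085 + 0.074 = 0.200.

0.20000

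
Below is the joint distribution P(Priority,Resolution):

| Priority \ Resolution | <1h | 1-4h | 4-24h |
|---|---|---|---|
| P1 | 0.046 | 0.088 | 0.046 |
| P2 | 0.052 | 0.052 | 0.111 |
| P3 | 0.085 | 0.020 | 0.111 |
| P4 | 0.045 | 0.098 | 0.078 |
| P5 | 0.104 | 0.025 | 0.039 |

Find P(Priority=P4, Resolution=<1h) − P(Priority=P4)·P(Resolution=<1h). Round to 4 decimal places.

P(Priority=P4) = 0.045 + 0.098 + 0.078 = 0.221.
P(Resolution=<1h) = 0.046 + 0.052 + 0.085 + 0.045 + 0.104 = 0.332.
P(Priority=P4, Resolution=<1h) − P(Priority=P4)P(Resolution=<1h) = 0.045 − 0.221×0.332 = -0.0284.

-0.0284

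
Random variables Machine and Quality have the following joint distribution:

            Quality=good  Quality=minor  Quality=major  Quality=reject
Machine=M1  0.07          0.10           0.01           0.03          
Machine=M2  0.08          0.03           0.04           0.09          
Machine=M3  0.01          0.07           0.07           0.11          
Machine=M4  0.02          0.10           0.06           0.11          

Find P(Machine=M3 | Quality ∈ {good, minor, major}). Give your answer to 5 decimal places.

0.22727

P(Quality=good) = 0.07 + 0.08 + 0.01 + 0.02 = 0.18.
P(Quality=minor) = 0.10 + 0.03 + 0.07 + 0.10 = 0.30.
P(Quality=major) = 0.01 + 0.04 + 0.07 + 0.06 = 0.18.
P(Quality ∈ {good, minor, major}) = 0.18 + 0.30 + 0.18 = 0.66; P(Machine=M3, Quality ∈ {good, minor, major}) = 0.01 + 0.07 + 0.07 = 0.15.
P(Machine=M3 | Quality ∈ {good, minor, major}) = 0.15/0.66 = 0.22727.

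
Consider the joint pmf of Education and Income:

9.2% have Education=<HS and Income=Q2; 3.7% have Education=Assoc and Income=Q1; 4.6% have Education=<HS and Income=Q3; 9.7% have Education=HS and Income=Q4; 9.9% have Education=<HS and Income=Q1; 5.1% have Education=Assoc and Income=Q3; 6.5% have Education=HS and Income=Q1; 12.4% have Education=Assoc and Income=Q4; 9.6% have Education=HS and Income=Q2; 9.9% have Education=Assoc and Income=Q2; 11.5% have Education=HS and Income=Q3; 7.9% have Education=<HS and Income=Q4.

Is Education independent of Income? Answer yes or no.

P(Education=HS) = 0.373 and P(Income=Q3) = 0.212, so their product is 0.07908, but P(Education=HS, Income=Q3) = 0.115. Since these differ, Education and Income are not independent.

no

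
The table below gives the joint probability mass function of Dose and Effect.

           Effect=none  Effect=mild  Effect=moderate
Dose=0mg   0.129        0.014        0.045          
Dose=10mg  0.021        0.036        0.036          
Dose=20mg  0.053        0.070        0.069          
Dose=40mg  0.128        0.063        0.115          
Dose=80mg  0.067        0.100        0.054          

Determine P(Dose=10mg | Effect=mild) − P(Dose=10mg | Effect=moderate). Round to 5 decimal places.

P(Effect=mild) = 0.014 + 0.036 + 0.070 + 0.063 + 0.100 = 0.283; P(Dose=10mg | Effect=mild) = 0.036/0.283 = 0.127208.
P(Effect=moderate) = 0.045 + 0.036 + 0.069 + 0.115 + 0.054 = 0.319; P(Dose=10mg | Effect=moderate) = 0.036/0.319 = 0.112853.
Difference = 0.01436.

0.01436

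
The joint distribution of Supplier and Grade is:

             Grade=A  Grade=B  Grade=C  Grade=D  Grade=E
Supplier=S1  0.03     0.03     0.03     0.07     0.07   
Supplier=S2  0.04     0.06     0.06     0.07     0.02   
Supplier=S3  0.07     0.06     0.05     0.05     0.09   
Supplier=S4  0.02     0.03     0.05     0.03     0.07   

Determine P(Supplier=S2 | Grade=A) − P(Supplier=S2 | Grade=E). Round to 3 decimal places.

0.170

P(Grade=A) = 0.03 + 0.04 + 0.07 + 0.02 = 0.16; P(Supplier=S2 | Grade=A) = 0.04/0.16 = 0.2500.
P(Grade=E) = 0.07 + 0.02 + 0.09 + 0.07 = 0.25; P(Supplier=S2 | Grade=E) = 0.02/0.25 = 0.0800.
Difference = 0.170.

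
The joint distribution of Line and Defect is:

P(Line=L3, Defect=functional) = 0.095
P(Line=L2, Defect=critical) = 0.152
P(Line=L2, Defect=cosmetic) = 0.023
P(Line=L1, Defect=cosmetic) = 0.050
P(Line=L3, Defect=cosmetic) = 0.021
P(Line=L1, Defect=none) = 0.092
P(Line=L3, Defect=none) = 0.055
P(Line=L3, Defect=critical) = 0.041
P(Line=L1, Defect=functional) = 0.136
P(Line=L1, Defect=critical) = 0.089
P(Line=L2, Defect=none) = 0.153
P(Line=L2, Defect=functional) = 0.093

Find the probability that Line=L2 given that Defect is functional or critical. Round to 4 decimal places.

0.4043

P(Defect=functional) = 0.136 + 0.093 + 0.095 = 0.324.
P(Defect=critical) = 0.089 + 0.152 + 0.041 = 0.282.
P(Defect ∈ {functional, critical}) = 0.324 + 0.282 = 0.606; P(Line=L2, Defect ∈ {functional, critical}) = 0.093 + 0.152 = 0.245.
P(Line=L2 | Defect ∈ {functional, critical}) = 0.245/0.606 = 0.4043.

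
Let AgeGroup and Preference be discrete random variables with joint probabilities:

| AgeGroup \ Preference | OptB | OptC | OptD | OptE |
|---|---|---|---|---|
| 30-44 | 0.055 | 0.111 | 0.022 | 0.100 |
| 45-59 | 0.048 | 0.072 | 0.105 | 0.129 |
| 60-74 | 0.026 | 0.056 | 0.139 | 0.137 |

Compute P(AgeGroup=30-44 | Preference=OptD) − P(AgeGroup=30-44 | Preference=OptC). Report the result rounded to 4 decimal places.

P(Preference=OptD) = 0.022 + 0.105 + 0.139 = 0.266; P(AgeGroup=30-44 | Preference=OptD) = 0.022/0.266 = 0.08271.
P(Preference=OptC) = 0.111 + 0.072 + 0.056 = 0.239; P(AgeGroup=30-44 | Preference=OptC) = 0.111/0.239 = 0.46444.
Difference = -0.3817.

-0.3817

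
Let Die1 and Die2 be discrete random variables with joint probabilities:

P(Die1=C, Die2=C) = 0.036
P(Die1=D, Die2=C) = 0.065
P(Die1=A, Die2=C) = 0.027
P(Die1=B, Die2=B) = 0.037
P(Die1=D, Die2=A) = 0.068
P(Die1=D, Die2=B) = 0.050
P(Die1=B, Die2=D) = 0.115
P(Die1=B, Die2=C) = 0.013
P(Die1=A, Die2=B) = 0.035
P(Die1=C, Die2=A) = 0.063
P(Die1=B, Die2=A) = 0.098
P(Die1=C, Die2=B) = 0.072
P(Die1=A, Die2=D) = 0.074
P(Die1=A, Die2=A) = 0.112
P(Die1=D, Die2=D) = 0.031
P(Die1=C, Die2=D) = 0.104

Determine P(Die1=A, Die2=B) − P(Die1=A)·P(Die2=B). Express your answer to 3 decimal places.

P(Die1=A) = 0.112 + 0.035 + 0.027 + 0.074 = 0.248.
P(Die2=B) = 0.035 + 0.037 + 0.072 + 0.050 = 0.194.
P(Die1=A, Die2=B) − P(Die1=A)P(Die2=B) = 0.035 − 0.248×0.194 = -0.013.

-0.013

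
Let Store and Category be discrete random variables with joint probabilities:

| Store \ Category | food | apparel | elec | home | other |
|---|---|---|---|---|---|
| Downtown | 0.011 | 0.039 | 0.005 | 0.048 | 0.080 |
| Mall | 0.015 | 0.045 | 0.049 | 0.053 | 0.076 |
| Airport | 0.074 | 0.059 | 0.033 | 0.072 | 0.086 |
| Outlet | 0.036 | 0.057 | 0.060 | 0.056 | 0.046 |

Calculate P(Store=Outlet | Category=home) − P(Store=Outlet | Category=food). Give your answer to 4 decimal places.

P(Category=home) = 0.048 + 0.053 + 0.072 + 0.056 = 0.229; P(Store=Outlet | Category=home) = 0.056/0.229 = 0.24454.
P(Category=food) = 0.011 + 0.015 + 0.074 + 0.036 = 0.136; P(Store=Outlet | Category=food) = 0.036/0.136 = 0.26471.
Difference = -0.0202.

-0.0202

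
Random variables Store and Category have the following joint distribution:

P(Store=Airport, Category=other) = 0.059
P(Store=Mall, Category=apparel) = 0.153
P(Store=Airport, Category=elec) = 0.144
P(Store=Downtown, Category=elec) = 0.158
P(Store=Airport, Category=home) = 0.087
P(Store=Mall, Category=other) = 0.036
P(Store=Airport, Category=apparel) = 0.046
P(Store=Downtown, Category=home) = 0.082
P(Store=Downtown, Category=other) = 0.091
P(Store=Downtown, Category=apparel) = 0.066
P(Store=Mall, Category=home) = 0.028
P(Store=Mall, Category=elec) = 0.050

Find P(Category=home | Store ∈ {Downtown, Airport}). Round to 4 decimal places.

P(Store=Downtown) = 0.066 + 0.158 + 0.082 + 0.091 = 0.397.
P(Store=Airport) = 0.046 + 0.144 + 0.087 + 0.059 = 0.336.
P(Store ∈ {Downtown, Airport}) = 0.397 + 0.336 = 0.733; P(Category=home, Store ∈ {Downtown, Airport}) = 0.082 + 0.087 = 0.169.
P(Category=home | Store ∈ {Downtown, Airport}) = 0.169/0.733 = 0.2306.

0.2306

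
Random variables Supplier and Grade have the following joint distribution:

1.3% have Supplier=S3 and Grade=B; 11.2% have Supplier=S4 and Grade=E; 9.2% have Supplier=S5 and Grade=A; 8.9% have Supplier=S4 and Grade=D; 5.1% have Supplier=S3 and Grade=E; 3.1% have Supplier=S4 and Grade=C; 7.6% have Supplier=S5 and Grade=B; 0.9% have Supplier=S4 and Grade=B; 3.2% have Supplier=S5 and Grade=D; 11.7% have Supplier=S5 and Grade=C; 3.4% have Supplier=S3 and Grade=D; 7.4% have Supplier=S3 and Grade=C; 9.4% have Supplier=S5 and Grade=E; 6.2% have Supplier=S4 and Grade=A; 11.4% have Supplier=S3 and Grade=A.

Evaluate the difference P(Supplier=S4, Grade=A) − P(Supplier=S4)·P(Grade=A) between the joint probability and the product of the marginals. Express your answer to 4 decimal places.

P(Supplier=S4) = 0.062 + 0.009 + 0.031 + 0.089 + 0.112 = 0.303.
P(Grade=A) = 0.114 + 0.062 + 0.092 = 0.268.
P(Supplier=S4, Grade=A) − P(Supplier=S4)P(Grade=A) = 0.062 − 0.303×0.268 = -0.0192.

-0.0192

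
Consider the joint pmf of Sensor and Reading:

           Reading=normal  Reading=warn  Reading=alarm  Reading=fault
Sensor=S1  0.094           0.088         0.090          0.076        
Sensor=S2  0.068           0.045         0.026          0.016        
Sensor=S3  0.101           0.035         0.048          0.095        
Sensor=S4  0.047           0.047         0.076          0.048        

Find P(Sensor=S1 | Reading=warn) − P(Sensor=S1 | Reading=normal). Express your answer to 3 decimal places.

P(Reading=warn) = 0.088 + 0.045 + 0.035 + 0.047 = 0.215; P(Sensor=S1 | Reading=warn) = 0.088/0.215 = 0.4093.
P(Reading=normal) = 0.094 + 0.068 + 0.101 + 0.047 = 0.310; P(Sensor=S1 | Reading=normal) = 0.094/0.310 = 0.3032.
Difference = 0.106.

0.106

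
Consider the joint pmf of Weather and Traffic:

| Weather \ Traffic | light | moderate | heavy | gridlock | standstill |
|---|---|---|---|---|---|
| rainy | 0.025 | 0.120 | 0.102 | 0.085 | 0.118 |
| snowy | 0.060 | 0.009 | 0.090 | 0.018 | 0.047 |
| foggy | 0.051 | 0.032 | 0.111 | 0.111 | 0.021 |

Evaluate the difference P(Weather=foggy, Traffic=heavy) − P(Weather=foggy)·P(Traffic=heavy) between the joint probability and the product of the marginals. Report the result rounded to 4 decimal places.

P(Weather=foggy) = 0.051 + 0.032 + 0.111 + 0.111 + 0.021 = 0.326.
P(Traffic=heavy) = 0.102 + 0.090 + 0.111 = 0.303.
P(Weather=foggy, Traffic=heavy) − P(Weather=foggy)P(Traffic=heavy) = 0.111 − 0.326×0.303 = 0.0122.

0.0122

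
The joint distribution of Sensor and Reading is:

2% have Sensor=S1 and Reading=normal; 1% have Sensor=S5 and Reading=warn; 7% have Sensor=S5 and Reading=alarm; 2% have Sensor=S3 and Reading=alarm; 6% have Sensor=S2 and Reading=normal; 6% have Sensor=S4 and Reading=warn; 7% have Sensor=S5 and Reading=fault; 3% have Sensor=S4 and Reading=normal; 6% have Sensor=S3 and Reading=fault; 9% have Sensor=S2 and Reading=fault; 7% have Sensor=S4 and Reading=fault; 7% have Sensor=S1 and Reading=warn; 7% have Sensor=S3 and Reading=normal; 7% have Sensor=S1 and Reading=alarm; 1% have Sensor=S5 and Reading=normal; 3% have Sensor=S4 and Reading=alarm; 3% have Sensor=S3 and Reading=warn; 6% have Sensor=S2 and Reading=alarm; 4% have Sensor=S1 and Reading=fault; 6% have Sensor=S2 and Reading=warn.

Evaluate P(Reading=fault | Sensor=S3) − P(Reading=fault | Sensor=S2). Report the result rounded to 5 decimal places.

P(Sensor=S3) = 0.07 + 0.03 + 0.02 + 0.06 = 0.18; P(Reading=fault | Sensor=S3) = 0.06/0.18 = 0.333333.
P(Sensor=S2) = 0.06 + 0.06 + 0.06 + 0.09 = 0.27; P(Reading=fault | Sensor=S2) = 0.09/0.27 = 0.333333.
Difference = 0.00000.

0.00000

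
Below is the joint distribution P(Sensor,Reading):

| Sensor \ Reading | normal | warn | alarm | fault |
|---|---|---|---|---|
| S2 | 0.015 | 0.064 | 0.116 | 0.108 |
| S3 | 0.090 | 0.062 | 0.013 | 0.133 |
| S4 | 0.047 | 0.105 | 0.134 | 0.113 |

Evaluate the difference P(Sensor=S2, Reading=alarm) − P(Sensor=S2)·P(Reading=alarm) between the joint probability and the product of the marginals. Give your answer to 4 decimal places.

0.0363

P(Sensor=S2) = 0.015 + 0.064 + 0.116 + 0.108 = 0.303.
P(Reading=alarm) = 0.116 + 0.013 + 0.134 = 0.263.
P(Sensor=S2, Reading=alarm) − P(Sensor=S2)P(Reading=alarm) = 0.116 − 0.303×0.263 = 0.0363.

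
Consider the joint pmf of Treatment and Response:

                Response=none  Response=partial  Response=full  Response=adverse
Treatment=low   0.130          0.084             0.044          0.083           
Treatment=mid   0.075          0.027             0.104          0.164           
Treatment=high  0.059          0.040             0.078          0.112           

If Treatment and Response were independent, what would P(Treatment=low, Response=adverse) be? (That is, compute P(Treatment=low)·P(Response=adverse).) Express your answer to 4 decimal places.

P(Treatment=low) = 0.130 + 0.084 + 0.044 + 0.083 = 0.341.
P(Response=adverse) = 0.083 + 0.164 + 0.112 = 0.359.
Product: 0.341 × 0.359 = 0.1224.

0.1224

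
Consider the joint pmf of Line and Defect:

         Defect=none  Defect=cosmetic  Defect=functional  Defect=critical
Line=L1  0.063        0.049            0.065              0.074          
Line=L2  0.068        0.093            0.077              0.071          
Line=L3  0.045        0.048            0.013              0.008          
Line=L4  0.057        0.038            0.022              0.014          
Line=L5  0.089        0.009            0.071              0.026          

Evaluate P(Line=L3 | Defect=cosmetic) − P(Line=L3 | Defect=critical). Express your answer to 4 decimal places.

0.1611

P(Defect=cosmetic) = 0.049 + 0.093 + 0.048 + 0.038 + 0.009 = 0.237; P(Line=L3 | Defect=cosmetic) = 0.048/0.237 = 0.20253.
P(Defect=critical) = 0.074 + 0.071 + 0.008 + 0.014 + 0.026 = 0.193; P(Line=L3 | Defect=critical) = 0.008/0.193 = 0.04145.
Difference = 0.1611.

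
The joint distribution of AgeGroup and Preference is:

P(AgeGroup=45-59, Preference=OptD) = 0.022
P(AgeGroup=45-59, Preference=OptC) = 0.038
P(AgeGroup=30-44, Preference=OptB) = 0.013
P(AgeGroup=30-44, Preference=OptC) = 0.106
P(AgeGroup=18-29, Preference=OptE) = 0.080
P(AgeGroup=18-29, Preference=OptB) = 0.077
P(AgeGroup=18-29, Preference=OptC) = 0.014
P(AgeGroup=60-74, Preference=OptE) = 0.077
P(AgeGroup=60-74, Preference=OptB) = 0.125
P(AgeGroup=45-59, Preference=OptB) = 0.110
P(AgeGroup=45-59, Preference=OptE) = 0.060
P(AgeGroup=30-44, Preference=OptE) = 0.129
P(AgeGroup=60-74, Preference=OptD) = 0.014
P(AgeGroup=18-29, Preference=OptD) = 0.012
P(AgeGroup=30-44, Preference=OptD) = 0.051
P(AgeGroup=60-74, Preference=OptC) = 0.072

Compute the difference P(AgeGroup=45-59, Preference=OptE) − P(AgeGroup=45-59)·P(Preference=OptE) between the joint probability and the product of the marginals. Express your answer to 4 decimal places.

-0.0196

P(AgeGroup=45-59) = 0.110 + 0.038 + 0.022 + 0.060 = 0.230.
P(Preference=OptE) = 0.080 + 0.129 + 0.060 + 0.077 = 0.346.
P(AgeGroup=45-59, Preference=OptE) − P(AgeGroup=45-59)P(Preference=OptE) = 0.060 − 0.230×0.346 = -0.0196.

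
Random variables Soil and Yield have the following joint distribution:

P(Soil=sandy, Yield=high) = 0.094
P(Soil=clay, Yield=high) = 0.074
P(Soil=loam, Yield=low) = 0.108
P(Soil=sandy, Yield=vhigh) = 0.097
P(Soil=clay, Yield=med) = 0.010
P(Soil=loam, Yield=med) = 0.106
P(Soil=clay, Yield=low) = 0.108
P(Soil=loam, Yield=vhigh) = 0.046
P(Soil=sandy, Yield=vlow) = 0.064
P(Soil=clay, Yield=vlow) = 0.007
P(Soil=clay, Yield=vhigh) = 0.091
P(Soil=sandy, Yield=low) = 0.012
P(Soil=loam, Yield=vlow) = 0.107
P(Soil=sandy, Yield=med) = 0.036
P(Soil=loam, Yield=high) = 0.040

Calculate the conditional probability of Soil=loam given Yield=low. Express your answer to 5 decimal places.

P(Yield=low) = 0.012 + 0.108 + 0.108 = 0.228.
P(Soil=loam | Yield=low) = 0.108/0.228 = 0.47368.

0.47368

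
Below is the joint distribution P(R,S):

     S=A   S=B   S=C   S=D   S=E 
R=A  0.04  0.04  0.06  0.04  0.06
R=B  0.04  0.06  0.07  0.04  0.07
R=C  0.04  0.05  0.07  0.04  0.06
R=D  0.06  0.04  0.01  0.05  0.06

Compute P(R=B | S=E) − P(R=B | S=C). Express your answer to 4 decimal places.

-0.0533

P(S=E) = 0.06 + 0.07 + 0.06 + 0.06 = 0.25; P(R=B | S=E) = 0.07/0.25 = 0.28000.
P(S=C) = 0.06 + 0.07 + 0.07 + 0.01 = 0.21; P(R=B | S=C) = 0.07/0.21 = 0.33333.
Difference = -0.0533.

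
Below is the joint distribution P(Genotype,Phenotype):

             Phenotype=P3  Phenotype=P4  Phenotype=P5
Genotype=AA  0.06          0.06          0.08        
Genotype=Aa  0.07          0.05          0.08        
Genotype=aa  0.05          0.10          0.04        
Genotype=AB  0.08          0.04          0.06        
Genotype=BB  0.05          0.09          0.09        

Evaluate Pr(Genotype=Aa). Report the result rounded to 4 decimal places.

P(Genotype=Aa) = 0.07 + 0.05 + 0.08 = 0.20.

0.2000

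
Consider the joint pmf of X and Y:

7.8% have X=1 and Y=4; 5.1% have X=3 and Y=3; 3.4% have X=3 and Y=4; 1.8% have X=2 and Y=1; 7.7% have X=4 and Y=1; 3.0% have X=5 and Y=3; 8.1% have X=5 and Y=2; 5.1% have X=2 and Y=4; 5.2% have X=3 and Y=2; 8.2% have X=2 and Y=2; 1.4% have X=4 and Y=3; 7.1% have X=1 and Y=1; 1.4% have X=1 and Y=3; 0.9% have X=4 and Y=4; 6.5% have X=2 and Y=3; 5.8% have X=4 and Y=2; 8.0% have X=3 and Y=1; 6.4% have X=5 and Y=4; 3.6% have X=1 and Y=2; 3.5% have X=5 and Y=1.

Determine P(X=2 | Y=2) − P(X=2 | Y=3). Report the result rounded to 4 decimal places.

-0.1082

P(Y=2) = 0.036 + 0.082 + 0.052 + 0.058 + 0.081 = 0.309; P(X=2 | Y=2) = 0.082/0.309 = 0.26537.
P(Y=3) = 0.014 + 0.065 + 0.051 + 0.014 + 0.030 = 0.174; P(X=2 | Y=3) = 0.065/0.174 = 0.37356.
Difference = -0.1082.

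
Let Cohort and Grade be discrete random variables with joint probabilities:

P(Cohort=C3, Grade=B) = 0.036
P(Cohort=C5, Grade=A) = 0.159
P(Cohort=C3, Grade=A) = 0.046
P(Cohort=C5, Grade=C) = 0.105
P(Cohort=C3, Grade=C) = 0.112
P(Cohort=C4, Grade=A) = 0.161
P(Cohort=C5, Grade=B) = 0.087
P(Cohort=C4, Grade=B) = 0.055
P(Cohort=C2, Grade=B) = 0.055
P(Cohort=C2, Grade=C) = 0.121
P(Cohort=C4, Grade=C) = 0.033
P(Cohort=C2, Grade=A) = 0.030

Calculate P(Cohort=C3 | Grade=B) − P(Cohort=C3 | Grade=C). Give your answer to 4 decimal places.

-0.1474

P(Grade=B) = 0.055 + 0.036 + 0.055 + 0.087 = 0.233; P(Cohort=C3 | Grade=B) = 0.036/0.233 = 0.15451.
P(Grade=C) = 0.121 + 0.112 + 0.033 + 0.105 = 0.371; P(Cohort=C3 | Grade=C) = 0.112/0.371 = 0.30189.
Difference = -0.1474.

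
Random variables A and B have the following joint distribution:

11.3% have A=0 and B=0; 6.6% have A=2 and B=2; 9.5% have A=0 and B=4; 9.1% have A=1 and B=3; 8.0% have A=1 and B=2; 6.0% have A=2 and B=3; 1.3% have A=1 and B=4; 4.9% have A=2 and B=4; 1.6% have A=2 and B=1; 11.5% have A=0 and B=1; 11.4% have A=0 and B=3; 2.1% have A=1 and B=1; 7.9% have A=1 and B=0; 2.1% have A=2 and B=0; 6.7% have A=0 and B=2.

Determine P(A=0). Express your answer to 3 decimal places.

0.504

P(A=0) = 0.113 + 0.115 + 0.067 + 0.114 + 0.095 = 0.504.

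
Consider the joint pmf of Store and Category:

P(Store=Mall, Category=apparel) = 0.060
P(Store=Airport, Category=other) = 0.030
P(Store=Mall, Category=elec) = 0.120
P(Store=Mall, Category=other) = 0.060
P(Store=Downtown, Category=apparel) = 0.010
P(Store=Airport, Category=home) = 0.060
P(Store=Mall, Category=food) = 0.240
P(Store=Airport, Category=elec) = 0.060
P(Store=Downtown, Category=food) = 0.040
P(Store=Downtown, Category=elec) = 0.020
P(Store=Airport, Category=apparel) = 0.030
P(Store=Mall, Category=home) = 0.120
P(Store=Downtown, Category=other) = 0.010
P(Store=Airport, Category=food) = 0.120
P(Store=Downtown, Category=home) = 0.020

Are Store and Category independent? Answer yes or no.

yes

Every cell satisfies P(Store,Category) = P(Store)·P(Category). For instance P(Store=Mall) = 0.600, P(Category=elec) = 0.200, and 0.600×0.200 = 0.120 matches the joint entry. So Store and Category are independent.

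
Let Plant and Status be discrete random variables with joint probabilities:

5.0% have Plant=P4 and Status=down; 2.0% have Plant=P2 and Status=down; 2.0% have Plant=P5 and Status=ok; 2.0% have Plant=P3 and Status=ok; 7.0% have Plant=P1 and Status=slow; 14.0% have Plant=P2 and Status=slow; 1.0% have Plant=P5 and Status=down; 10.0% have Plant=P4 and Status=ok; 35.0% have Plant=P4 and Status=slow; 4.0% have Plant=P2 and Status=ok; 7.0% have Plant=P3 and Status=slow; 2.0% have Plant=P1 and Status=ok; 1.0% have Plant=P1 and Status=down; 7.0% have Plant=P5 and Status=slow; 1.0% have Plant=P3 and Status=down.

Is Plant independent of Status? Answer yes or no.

Every cell satisfies P(Plant,Status) = P(Plant)·P(Status). For instance P(Plant=P2) = 0.200, P(Status=down) = 0.100, and 0.200×0.100 = 0.020 matches the joint entry. So Plant and Status are independent.

yes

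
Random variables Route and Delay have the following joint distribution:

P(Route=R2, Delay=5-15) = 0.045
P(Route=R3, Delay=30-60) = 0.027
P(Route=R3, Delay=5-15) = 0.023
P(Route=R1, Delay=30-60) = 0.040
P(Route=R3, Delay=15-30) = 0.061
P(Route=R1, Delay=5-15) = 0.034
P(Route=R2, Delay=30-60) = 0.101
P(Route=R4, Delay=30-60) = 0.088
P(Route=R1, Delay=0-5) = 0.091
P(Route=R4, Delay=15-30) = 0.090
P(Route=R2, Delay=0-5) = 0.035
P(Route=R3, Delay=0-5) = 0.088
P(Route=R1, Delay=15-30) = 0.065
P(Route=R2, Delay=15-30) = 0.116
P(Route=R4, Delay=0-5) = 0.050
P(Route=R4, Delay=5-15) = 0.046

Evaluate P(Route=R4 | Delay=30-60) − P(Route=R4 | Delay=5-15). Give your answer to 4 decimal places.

0.0329

P(Delay=30-60) = 0.040 + 0.101 + 0.027 + 0.088 = 0.256; P(Route=R4 | Delay=30-60) = 0.088/0.256 = 0.34375.
P(Delay=5-15) = 0.034 + 0.045 + 0.023 + 0.046 = 0.148; P(Route=R4 | Delay=5-15) = 0.046/0.148 = 0.31081.
Difference = 0.0329.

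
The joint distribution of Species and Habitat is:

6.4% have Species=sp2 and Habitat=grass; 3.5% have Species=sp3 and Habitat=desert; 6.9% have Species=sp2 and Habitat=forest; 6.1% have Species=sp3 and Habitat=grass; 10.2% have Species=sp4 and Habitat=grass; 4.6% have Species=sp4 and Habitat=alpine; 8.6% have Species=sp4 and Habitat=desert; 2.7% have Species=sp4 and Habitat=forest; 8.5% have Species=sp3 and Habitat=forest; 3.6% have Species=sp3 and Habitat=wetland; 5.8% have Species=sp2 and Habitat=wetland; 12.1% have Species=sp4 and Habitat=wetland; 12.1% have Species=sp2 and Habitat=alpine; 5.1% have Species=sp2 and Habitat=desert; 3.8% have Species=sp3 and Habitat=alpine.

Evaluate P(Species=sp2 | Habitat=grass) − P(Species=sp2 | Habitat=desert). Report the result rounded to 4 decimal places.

-0.0146

P(Habitat=grass) = 0.064 + 0.061 + 0.102 = 0.227; P(Species=sp2 | Habitat=grass) = 0.064/0.227 = 0.28194.
P(Habitat=desert) = 0.051 + 0.035 + 0.086 = 0.172; P(Species=sp2 | Habitat=desert) = 0.051/0.172 = 0.29651.
Difference = -0.0146.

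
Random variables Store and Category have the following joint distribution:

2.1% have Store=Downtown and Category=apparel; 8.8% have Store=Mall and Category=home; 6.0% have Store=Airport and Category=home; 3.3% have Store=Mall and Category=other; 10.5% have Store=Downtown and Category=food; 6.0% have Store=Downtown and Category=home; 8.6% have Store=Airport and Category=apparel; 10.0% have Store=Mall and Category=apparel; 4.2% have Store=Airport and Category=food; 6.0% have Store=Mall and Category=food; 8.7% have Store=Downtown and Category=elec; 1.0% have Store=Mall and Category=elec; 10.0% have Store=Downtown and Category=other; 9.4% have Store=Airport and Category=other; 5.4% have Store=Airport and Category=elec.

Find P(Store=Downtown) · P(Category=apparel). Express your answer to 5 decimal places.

P(Store=Downtown) = 0.105 + 0.021 + 0.087 + 0.060 + 0.100 = 0.373.
P(Category=apparel) = 0.021 + 0.100 + 0.086 = 0.207.
Product: 0.373 × 0.207 = 0.07721.

0.07721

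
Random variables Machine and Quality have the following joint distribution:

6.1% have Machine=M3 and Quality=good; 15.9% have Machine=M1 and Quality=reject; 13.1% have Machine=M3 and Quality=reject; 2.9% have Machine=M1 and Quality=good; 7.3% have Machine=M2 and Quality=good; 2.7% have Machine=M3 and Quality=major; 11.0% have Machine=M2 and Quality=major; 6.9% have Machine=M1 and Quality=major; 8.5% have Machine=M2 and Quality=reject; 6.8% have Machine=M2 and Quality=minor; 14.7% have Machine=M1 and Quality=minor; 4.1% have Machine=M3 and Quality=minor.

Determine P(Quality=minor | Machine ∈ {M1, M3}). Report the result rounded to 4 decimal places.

0.2831

P(Machine=M1) = 0.029 + 0.147 + 0.069 + 0.159 = 0.404.
P(Machine=M3) = 0.061 + 0.041 + 0.027 + 0.131 = 0.260.
P(Machine ∈ {M1, M3}) = 0.404 + 0.260 = 0.664; P(Quality=minor, Machine ∈ {M1, M3}) = 0.147 + 0.041 = 0.188.
P(Quality=minor | Machine ∈ {M1, M3}) = 0.188/0.664 = 0.2831.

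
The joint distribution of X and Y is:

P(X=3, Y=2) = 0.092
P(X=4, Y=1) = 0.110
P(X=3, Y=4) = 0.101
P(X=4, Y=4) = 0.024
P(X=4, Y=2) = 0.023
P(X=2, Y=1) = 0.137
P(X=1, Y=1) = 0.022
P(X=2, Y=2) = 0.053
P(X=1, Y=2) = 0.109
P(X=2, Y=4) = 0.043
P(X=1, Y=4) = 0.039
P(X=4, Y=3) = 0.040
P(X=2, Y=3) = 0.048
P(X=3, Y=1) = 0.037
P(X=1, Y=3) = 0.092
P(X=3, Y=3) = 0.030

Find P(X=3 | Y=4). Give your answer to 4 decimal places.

0.4879

P(Y=4) = 0.039 + 0.043 + 0.101 + 0.024 = 0.207.
P(X=3 | Y=4) = 0.101/0.207 = 0.4879.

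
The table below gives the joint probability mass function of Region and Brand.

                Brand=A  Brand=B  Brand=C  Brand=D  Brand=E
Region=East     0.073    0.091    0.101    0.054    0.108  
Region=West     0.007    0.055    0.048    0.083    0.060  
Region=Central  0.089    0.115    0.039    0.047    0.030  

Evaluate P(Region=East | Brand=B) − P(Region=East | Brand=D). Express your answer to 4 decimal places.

P(Brand=B) = 0.091 + 0.055 + 0.115 = 0.261; P(Region=East | Brand=B) = 0.091/0.261 = 0.34866.
P(Brand=D) = 0.054 + 0.083 + 0.047 = 0.184; P(Region=East | Brand=D) = 0.054/0.184 = 0.29348.
Difference = 0.0552.

0.0552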